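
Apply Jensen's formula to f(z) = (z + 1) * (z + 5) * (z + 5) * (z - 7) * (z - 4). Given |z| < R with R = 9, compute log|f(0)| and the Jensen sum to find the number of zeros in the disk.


Jensen's formula: (1/2pi)*integral log|f(Re^it)|dt = log|f(0)| + sum_{|a_k|<R} log(R/|a_k|)
Step 1: f(0) = 1 * 5 * 5 * (-7) * (-4) = 700
Step 2: log|f(0)| = log|-1| + log|-5| + log|-5| + log|7| + log|4| = 6.5511
Step 3: Zeros inside |z| < 9: -1, -5, -5, 7, 4
Step 4: Jensen sum = log(9/1) + log(9/5) + log(9/5) + log(9/7) + log(9/4) = 4.435
Step 5: n(R) = number of terms in the Jensen sum = count of zeros inside |z| < 9 = 5

5


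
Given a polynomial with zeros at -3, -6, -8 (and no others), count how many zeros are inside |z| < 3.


Step 1: Check each root:
  z = -3: |-3| = 3 >= 3
  z = -6: |-6| = 6 >= 3
  z = -8: |-8| = 8 >= 3
Step 2: Count = 0

0


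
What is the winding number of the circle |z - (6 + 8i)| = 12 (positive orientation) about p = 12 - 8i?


Step 1: Center c = (6, 8), radius = 12
Step 2: |p - c|^2 = 6^2 + (-16)^2 = 292
Step 3: r^2 = 144
Step 4: |p-c| > r so winding number = 0

0


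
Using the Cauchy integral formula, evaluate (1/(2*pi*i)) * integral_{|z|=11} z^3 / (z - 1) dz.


Step 1: f(z) = z^3, a = 1 is inside |z| = 11
Step 2: By Cauchy integral formula: (1/(2pi*i)) * integral = f(a)
Step 3: f(1) = 1^3 = 1

1


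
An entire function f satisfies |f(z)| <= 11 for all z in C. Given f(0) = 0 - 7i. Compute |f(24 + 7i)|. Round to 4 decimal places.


Step 1: By Liouville's theorem, a bounded entire function is constant.
Step 2: f(z) = f(0) = 0 - 7i for all z.
Step 3: |f(w)| = |0 - 7i| = sqrt(0 + 49)
Step 4: = 7.0

7.0


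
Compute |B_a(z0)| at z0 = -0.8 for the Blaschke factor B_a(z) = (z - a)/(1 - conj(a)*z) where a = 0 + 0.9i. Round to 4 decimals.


Step 1: Numerator z0 - a = -0.8 - (0 + 0.9i) = -0.8 - 0.9i
Step 2: Denominator 1 - conj(a)*z0 = 1 - (0 - 0.9i)*(-0.8) = 1 - 0.72i
Step 3: |z0 - a|^2 = (-0.8)^2 + (-0.9)^2 = 1.45; |1 - conj(a)*z0|^2 = 1^2 + (-0.72)^2 = 1.5184
Step 4: |B_a(-0.8)| = sqrt(1.45 / 1.5184) = sqrt(0.954953)
Step 5: = 0.9772

0.9772


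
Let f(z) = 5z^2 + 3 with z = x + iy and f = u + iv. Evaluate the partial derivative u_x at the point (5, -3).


Step 1: f(z) = 5(x+iy)^2 + 3
Step 2: u = 5(x^2 - y^2) + 3
Step 3: u_x = 10x + 0
Step 4: At (5, -3): u_x = 50 + 0 = 50

50


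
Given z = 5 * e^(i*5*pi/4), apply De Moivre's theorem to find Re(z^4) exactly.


Step 1: By De Moivre's theorem, z^4 = 5^4 * e^(i*4*5*pi/4) = 625 * (cos(5*pi) + i*sin(5*pi))
Step 2: |z|^4 = 5^4 = 625
Step 3: Reduce the angle mod 2*pi: 5*pi - 4*pi = pi
Step 4: cos(pi) = -1
Step 5: Re(z^4) = 625 * (-1) = -625

-625


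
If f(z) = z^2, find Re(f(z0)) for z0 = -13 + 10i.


Step 1: z0 = -13 + 10i
Step 2: z0^2 = (-13)^2 - 10^2 - 260i
Step 3: real part = 169 - 100 = 69

69


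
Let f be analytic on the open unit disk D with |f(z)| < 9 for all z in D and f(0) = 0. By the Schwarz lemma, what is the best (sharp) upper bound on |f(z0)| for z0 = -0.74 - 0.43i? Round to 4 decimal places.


Step 1: g = f/9 maps D -> D with g(0) = 0, so by the Schwarz lemma |g(z)| <= |z|, i.e. |f(z)| <= 9|z|; this is sharp (f(z) = 9z).
Step 2: |z0|^2 = (-0.74)^2 + (-0.43)^2 = 0.7325
Step 3: |z0| = sqrt(0.7325) = 0.855862
Step 4: Best bound = 9 * |z0| = 9 * 0.855862 = 7.7028

7.7028


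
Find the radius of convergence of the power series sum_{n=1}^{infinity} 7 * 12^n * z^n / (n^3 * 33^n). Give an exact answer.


Step 1: General term a_n = 7 * 12^n / (n^3 * 33^n)
Step 2: By the root test, |a_n|^(1/n) = 7^(1/n) * 12 / (n^(3/n) * 33) -> 12/33 as n -> infinity (since 7^(1/n) -> 1 and n^(3/n) -> 1)
Step 3: R = 1/lim|a_n|^(1/n) = 33/12 = 11/4

11/4


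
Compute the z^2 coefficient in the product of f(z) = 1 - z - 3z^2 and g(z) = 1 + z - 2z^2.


Step 1: z^2 term in f*g comes from: (1)*(-2z^2) + (-z)*(z) + (-3z^2)*(1)
Step 2: = -2 - 1 - 3
Step 3: = -6

-6


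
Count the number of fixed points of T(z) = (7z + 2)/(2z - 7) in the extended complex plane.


Step 1: Fixed points satisfy T(z) = z
Step 2: 2z^2 - 14z - 2 = 0
Step 3: Discriminant = (-14)^2 - 4*2*(-2) = 212
Step 4: Number of fixed points = 2

2


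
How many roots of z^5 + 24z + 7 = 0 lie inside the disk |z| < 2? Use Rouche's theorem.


Step 1: On |z| = 2 the three terms have sizes |z^5| = 2^5 = 32, |24z| = 24*2 = 48, |7| = 7
Step 2: The dominant term is g(z) = 24z; let h(z) = z^5 + 7 so f = g + h
Step 3: On |z| = 2: |g| = 48 and |h| <= 32 + 7 = 39
Step 4: Since 48 > 39, |h| < |g| on |z| = 2, so by Rouche f has the same number of zeros as g inside |z| < 2
Step 5: g(z) = 24z has 1 zero (at the origin, multiplicity 1) inside |z| < 2. Answer = 1

1


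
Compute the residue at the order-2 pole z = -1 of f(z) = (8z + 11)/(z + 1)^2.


Step 1: Pole of order 2 at z = -1
Step 2: Res = lim d/dz [(z + 1)^2 * f(z)] as z -> -1
Step 3: (z + 1)^2 * f(z) = 8z + 11
Step 4: d/dz[8z + 11] = 8

8


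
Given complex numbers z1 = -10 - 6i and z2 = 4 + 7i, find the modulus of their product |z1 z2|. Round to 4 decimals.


Step 1: |z1| = sqrt((-10)^2 + (-6)^2) = sqrt(136)
Step 2: |z2| = sqrt(4^2 + 7^2) = sqrt(65)
Step 3: |z1*z2| = |z1|*|z2| = sqrt(136) * sqrt(65) = sqrt(136 * 65) = sqrt(8840)
Step 4: = 94.0213

94.0213


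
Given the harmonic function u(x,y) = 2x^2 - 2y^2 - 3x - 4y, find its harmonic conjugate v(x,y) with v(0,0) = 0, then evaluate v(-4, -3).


Step 1: v_x = -u_y = 4y + 4
Step 2: v_y = u_x = 4x - 3
Step 3: v = 4xy + 4x - 3y + C
Step 4: v(0,0) = 0 => C = 0
Step 5: v(-4, -3) = 41

41


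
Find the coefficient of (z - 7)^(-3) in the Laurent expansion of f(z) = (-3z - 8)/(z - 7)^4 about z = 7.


Step 1: Write the numerator in powers of (z - 7): -3z - 8 = -3(z - 7) + (-3*7 - 8) = -3(z - 7) - 29
Step 2: Divide by (z - 7)^4: f(z) = -29(z - 7)^(-4) - 3(z - 7)^(-3)
Step 3: This finite sum is the Laurent series of f about z = 7.
Step 4: Coefficient of (z - 7)^(-3) = coefficient of (z - 7) in the re-centred numerator = -3

-3


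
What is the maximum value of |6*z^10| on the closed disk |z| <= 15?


Step 1: On |z| = 15, |f(z)| = 6 * |z|^10 = 6 * 15^10
Step 2: By maximum modulus principle, maximum is on boundary.
Step 3: Maximum = 6 * 576650390625 = 3459902343750

3459902343750


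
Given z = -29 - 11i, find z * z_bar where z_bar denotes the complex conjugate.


Step 1: conj(z) = -29 + 11i
Step 2: z * conj(z) = (-29)^2 + (-11)^2
Step 3: = 841 + 121 = 962

962


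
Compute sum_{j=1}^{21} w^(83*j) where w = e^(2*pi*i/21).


Step 1: The sum sum_{j=1}^{n} w^(k*j) equals n if n | k, else 0.
Step 2: Here n = 21, k = 83
Step 3: Does n divide k? 21 | 83 -> False
Step 4: Sum = 0

0


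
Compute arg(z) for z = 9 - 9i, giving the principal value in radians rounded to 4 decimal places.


Step 1: z = 9 - 9i
Step 2: arg(z) = atan2(-9, 9)
Step 3: arg(z) = -0.7854

-0.7854


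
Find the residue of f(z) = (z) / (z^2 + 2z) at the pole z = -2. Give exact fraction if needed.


Step 1: Q(z) = z^2 + 2z = (z + 2)(z)
Step 2: Q'(z) = 2z + 2
Step 3: Q'(-2) = -2, P(-2) = -2
Step 4: Res = P(-2)/Q'(-2) = -2/(-2) = 1

1


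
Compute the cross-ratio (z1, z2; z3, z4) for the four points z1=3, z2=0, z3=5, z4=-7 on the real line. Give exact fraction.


Step 1: (z1-z3)(z2-z4) = (-2) * 7 = -14
Step 2: (z1-z4)(z2-z3) = 10 * (-5) = -50
Step 3: Cross-ratio = 14/50 = 7/25

7/25


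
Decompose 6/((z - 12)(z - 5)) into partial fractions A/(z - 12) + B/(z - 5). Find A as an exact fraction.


Step 1: Multiply both sides by (z - 12) and set z = 12
Step 2: A = 6 / (12 - 5)
Step 3: A = 6 / 7
Step 4: A = 6/7

6/7


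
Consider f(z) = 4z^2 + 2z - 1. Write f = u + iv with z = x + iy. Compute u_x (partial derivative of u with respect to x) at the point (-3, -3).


Step 1: f(z) = 4(x+iy)^2 + 2(x+iy) - 1
Step 2: u = 4(x^2 - y^2) + 2x - 1
Step 3: u_x = 8x + 2
Step 4: At (-3, -3): u_x = -24 + 2 = -22

-22


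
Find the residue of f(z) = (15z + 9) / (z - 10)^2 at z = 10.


Step 1: Pole of order 2 at z = 10
Step 2: Res = lim d/dz [(z - 10)^2 * f(z)] as z -> 10
Step 3: (z - 10)^2 * f(z) = 15z + 9
Step 4: d/dz[15z + 9] = 15

15


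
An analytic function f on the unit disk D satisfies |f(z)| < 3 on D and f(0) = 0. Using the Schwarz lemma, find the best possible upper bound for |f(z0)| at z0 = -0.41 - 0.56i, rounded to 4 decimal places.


Step 1: g = f/3 maps D -> D with g(0) = 0, so by the Schwarz lemma |g(z)| <= |z|, i.e. |f(z)| <= 3|z|; this is sharp (f(z) = 3z).
Step 2: |z0|^2 = (-0.41)^2 + (-0.56)^2 = 0.4817
Step 3: |z0| = sqrt(0.4817) = 0.694046
Step 4: Best bound = 3 * |z0| = 3 * 0.694046 = 2.0821

2.0821


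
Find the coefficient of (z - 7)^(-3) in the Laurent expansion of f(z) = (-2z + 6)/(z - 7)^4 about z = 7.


Step 1: Write the numerator in powers of (z - 7): -2z + 6 = -2(z - 7) + (-2*7 + 6) = -2(z - 7) - 8
Step 2: Divide by (z - 7)^4: f(z) = -8(z - 7)^(-4) - 2(z - 7)^(-3)
Step 3: This finite sum is the Laurent series of f about z = 7.
Step 4: Coefficient of (z - 7)^(-3) = coefficient of (z - 7) in the re-centred numerator = -2

-2


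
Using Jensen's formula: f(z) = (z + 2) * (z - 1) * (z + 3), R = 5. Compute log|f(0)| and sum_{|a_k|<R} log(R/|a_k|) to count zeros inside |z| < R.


Jensen's formula: (1/2pi)*integral log|f(Re^it)|dt = log|f(0)| + sum_{|a_k|<R} log(R/|a_k|)
Step 1: f(0) = 2 * (-1) * 3 = -6
Step 2: log|f(0)| = log|-2| + log|1| + log|-3| = 1.7918
Step 3: Zeros inside |z| < 5: -2, 1, -3
Step 4: Jensen sum = log(5/2) + log(5/1) + log(5/3) = 3.0366
Step 5: n(R) = number of terms in the Jensen sum = count of zeros inside |z| < 5 = 3

3


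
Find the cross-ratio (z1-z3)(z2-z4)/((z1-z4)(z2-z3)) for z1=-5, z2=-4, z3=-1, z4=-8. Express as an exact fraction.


Step 1: (z1-z3)(z2-z4) = (-4) * 4 = -16
Step 2: (z1-z4)(z2-z3) = 3 * (-3) = -9
Step 3: Cross-ratio = 16/9 = 16/9

16/9


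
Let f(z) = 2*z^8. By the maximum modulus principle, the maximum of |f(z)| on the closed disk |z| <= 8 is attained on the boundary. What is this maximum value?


Step 1: On |z| = 8, |f(z)| = 2 * |z|^8 = 2 * 8^8
Step 2: By maximum modulus principle, maximum is on boundary.
Step 3: Maximum = 2 * 16777216 = 33554432

33554432


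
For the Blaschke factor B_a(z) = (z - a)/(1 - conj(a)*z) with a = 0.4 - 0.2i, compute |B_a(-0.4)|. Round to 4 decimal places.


Step 1: Numerator z0 - a = -0.4 - (0.4 - 0.2i) = -0.8 + 0.2i
Step 2: Denominator 1 - conj(a)*z0 = 1 - (0.4 + 0.2i)*(-0.4) = 1.16 + 0.08i
Step 3: |z0 - a|^2 = (-0.8)^2 + 0.2^2 = 0.68; |1 - conj(a)*z0|^2 = 1.16^2 + 0.08^2 = 1.352
Step 4: |B_a(-0.4)| = sqrt(0.68 / 1.352) = sqrt(0.502959)
Step 5: = 0.7092

0.7092


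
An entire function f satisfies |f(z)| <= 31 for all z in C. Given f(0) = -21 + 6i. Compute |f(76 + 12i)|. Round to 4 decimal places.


Step 1: By Liouville's theorem, a bounded entire function is constant.
Step 2: f(z) = f(0) = -21 + 6i for all z.
Step 3: |f(w)| = |-21 + 6i| = sqrt(441 + 36)
Step 4: = 21.8403

21.8403


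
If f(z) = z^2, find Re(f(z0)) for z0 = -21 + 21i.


Step 1: z0 = -21 + 21i
Step 2: z0^2 = (-21)^2 - 21^2 - 882i
Step 3: real part = 441 - 441 = 0

0


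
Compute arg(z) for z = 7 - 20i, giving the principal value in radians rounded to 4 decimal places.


Step 1: z = 7 - 20i
Step 2: arg(z) = atan2(-20, 7)
Step 3: arg(z) = -1.2341

-1.2341


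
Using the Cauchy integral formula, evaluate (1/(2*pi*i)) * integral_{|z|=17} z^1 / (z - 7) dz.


Step 1: f(z) = z^1, a = 7 is inside |z| = 17
Step 2: By Cauchy integral formula: (1/(2pi*i)) * integral = f(a)
Step 3: f(7) = 7^1 = 7

7


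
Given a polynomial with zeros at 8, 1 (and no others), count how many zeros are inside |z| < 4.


Step 1: Check each root:
  z = 8: |8| = 8 >= 4
  z = 1: |1| = 1 < 4
Step 2: Count = 1

1


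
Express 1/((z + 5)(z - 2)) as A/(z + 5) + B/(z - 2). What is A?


Step 1: Multiply both sides by (z + 5) and set z = -5
Step 2: A = 1 / (-5 - 2)
Step 3: A = 1 / (-7)
Step 4: A = -1/7

-1/7


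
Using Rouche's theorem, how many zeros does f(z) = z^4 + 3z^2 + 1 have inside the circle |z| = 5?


Step 1: On |z| = 5 the three terms have sizes |z^4| = 5^4 = 625, |3z^2| = 3*5^2 = 75, |1| = 1
Step 2: The dominant term is g(z) = z^4; let h(z) = 3z^2 + 1 so f = g + h
Step 3: On |z| = 5: |g| = 625 and |h| <= 75 + 1 = 76
Step 4: Since 625 > 76, |h| < |g| on |z| = 5, so by Rouche f has the same number of zeros as g inside |z| < 5
Step 5: g(z) = z^4 has 4 zeros (all at the origin) inside |z| < 5. Answer = 4

4


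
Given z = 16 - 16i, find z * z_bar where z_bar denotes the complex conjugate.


Step 1: conj(z) = 16 + 16i
Step 2: z * conj(z) = 16^2 + (-16)^2
Step 3: = 256 + 256 = 512

512


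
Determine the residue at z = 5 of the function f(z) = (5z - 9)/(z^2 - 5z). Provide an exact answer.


Step 1: Q(z) = z^2 - 5z = (z - 5)(z)
Step 2: Q'(z) = 2z - 5
Step 3: Q'(5) = 5, P(5) = 16
Step 4: Res = P(5)/Q'(5) = 16/5 = 16/5

16/5


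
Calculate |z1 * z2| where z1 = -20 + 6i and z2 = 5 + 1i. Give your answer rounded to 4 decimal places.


Step 1: |z1| = sqrt((-20)^2 + 6^2) = sqrt(436)
Step 2: |z2| = sqrt(5^2 + 1^2) = sqrt(26)
Step 3: |z1*z2| = |z1|*|z2| = sqrt(436) * sqrt(26) = sqrt(436 * 26) = sqrt(11336)
Step 4: = 106.4707

106.4707


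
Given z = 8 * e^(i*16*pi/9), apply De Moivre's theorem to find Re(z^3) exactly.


Step 1: By De Moivre's theorem, z^3 = 8^3 * e^(i*3*16*pi/9) = 512 * (cos(16*pi/3) + i*sin(16*pi/3))
Step 2: |z|^3 = 8^3 = 512
Step 3: Reduce the angle mod 2*pi: 16*pi/3 - 4*pi = 4*pi/3
Step 4: cos(4*pi/3) = -1/2
Step 5: Re(z^3) = 512 * (-1/2) = -256

-256


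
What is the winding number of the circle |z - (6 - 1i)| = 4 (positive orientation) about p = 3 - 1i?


Step 1: Center c = (6, -1), radius = 4
Step 2: |p - c|^2 = (-3)^2 + 0^2 = 9
Step 3: r^2 = 16
Step 4: |p-c| < r so winding number = 1

1


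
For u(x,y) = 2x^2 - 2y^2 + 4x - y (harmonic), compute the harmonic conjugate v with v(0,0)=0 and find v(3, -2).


Step 1: v_x = -u_y = 4y + 1
Step 2: v_y = u_x = 4x + 4
Step 3: v = 4xy + x + 4y + C
Step 4: v(0,0) = 0 => C = 0
Step 5: v(3, -2) = -29

-29


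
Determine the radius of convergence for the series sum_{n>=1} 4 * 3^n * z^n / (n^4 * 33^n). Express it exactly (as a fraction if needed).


Step 1: General term a_n = 4 * 3^n / (n^4 * 33^n)
Step 2: By the root test, |a_n|^(1/n) = 4^(1/n) * 3 / (n^(4/n) * 33) -> 3/33 as n -> infinity (since 4^(1/n) -> 1 and n^(4/n) -> 1)
Step 3: R = 1/lim|a_n|^(1/n) = 33/3 = 11

11


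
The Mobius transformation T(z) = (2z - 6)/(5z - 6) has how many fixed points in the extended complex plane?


Step 1: Fixed points satisfy T(z) = z
Step 2: 5z^2 - 8z + 6 = 0
Step 3: Discriminant = (-8)^2 - 4*5*6 = -56
Step 4: Number of fixed points = 2

2


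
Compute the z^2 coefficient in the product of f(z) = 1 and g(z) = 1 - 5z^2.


Step 1: z^2 term in f*g comes from: (1)*(-5z^2) + (0)*(0) + (0)*(1)
Step 2: = -5 + 0 + 0
Step 3: = -5

-5


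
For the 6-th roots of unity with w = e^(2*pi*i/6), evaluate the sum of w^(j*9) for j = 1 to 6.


Step 1: The sum sum_{j=1}^{n} w^(k*j) equals n if n | k, else 0.
Step 2: Here n = 6, k = 9
Step 3: Does n divide k? 6 | 9 -> False
Step 4: Sum = 0

0


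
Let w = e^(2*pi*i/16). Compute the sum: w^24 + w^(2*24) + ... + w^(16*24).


Step 1: The sum sum_{j=1}^{n} w^(k*j) equals n if n | k, else 0.
Step 2: Here n = 16, k = 24
Step 3: Does n divide k? 16 | 24 -> False
Step 4: Sum = 0

0


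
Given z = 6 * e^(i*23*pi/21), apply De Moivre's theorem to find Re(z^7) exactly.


Step 1: By De Moivre's theorem, z^7 = 6^7 * e^(i*7*23*pi/21) = 279936 * (cos(23*pi/3) + i*sin(23*pi/3))
Step 2: |z|^7 = 6^7 = 279936
Step 3: Reduce the angle mod 2*pi: 23*pi/3 - 6*pi = 5*pi/3
Step 4: cos(5*pi/3) = 1/2
Step 5: Re(z^7) = 279936 * 1/2 = 139968

139968


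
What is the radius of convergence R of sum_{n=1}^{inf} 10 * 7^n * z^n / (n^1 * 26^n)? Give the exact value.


Step 1: General term a_n = 10 * 7^n / (n^1 * 26^n)
Step 2: By the root test, |a_n|^(1/n) = 10^(1/n) * 7 / (n^(1/n) * 26) -> 7/26 as n -> infinity (since 10^(1/n) -> 1 and n^(1/n) -> 1)
Step 3: R = 1/lim|a_n|^(1/n) = 26/7

26/7


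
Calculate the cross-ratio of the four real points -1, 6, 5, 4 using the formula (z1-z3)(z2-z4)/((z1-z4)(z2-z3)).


Step 1: (z1-z3)(z2-z4) = (-6) * 2 = -12
Step 2: (z1-z4)(z2-z3) = (-5) * 1 = -5
Step 3: Cross-ratio = 12/5 = 12/5

12/5


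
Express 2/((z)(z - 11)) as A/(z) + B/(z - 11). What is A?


Step 1: Multiply both sides by (z) and set z = 0
Step 2: A = 2 / (0 - 11)
Step 3: A = 2 / (-11)
Step 4: A = -2/11

-2/11


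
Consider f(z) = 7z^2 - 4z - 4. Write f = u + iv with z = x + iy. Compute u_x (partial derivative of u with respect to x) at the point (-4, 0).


Step 1: f(z) = 7(x+iy)^2 - 4(x+iy) - 4
Step 2: u = 7(x^2 - y^2) - 4x - 4
Step 3: u_x = 14x - 4
Step 4: At (-4, 0): u_x = -56 - 4 = -60

-60


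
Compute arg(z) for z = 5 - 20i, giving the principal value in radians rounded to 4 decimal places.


Step 1: z = 5 - 20i
Step 2: arg(z) = atan2(-20, 5)
Step 3: arg(z) = -1.3258

-1.3258


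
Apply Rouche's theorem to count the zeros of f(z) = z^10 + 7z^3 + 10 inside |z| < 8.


Step 1: On |z| = 8 the three terms have sizes |z^10| = 8^10 = 1073741824, |7z^3| = 7*8^3 = 3584, |10| = 10
Step 2: The dominant term is g(z) = z^10; let h(z) = 7z^3 + 10 so f = g + h
Step 3: On |z| = 8: |g| = 1073741824 and |h| <= 3584 + 10 = 3594
Step 4: Since 1073741824 > 3594, |h| < |g| on |z| = 8, so by Rouche f has the same number of zeros as g inside |z| < 8
Step 5: g(z) = z^10 has 10 zeros (all at the origin) inside |z| < 8. Answer = 10

10


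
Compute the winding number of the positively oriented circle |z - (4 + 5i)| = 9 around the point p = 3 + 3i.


Step 1: Center c = (4, 5), radius = 9
Step 2: |p - c|^2 = (-1)^2 + (-2)^2 = 5
Step 3: r^2 = 81
Step 4: |p-c| < r so winding number = 1

1


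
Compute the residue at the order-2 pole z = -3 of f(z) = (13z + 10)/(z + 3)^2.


Step 1: Pole of order 2 at z = -3
Step 2: Res = lim d/dz [(z + 3)^2 * f(z)] as z -> -3
Step 3: (z + 3)^2 * f(z) = 13z + 10
Step 4: d/dz[13z + 10] = 13

13


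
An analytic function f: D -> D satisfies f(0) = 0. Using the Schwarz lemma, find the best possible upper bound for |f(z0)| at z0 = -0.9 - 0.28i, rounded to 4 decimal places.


Step 1: Schwarz lemma: if f: D -> D is analytic with f(0) = 0, then |f(z)| <= |z| for all z in D, and this is sharp (f(z) = z).
Step 2: |z0|^2 = (-0.9)^2 + (-0.28)^2 = 0.8884
Step 3: |z0| = sqrt(0.8884) = 0.94255
Step 4: Best bound = |z0| = 0.9425

0.9425


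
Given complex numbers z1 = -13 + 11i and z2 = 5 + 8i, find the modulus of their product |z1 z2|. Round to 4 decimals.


Step 1: |z1| = sqrt((-13)^2 + 11^2) = sqrt(290)
Step 2: |z2| = sqrt(5^2 + 8^2) = sqrt(89)
Step 3: |z1*z2| = |z1|*|z2| = sqrt(290) * sqrt(89) = sqrt(290 * 89) = sqrt(25810)
Step 4: = 160.6549

160.6549


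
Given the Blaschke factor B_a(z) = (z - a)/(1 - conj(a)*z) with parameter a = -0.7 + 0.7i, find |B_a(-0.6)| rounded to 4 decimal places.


Step 1: Numerator z0 - a = -0.6 - (-0.7 + 0.7i) = 0.1 - 0.7i
Step 2: Denominator 1 - conj(a)*z0 = 1 - (-0.7 - 0.7i)*(-0.6) = 0.58 - 0.42i
Step 3: |z0 - a|^2 = 0.1^2 + (-0.7)^2 = 0.5; |1 - conj(a)*z0|^2 = 0.58^2 + (-0.42)^2 = 0.5128
Step 4: |B_a(-0.6)| = sqrt(0.5 / 0.5128) = sqrt(0.975039)
Step 5: = 0.9874

0.9874


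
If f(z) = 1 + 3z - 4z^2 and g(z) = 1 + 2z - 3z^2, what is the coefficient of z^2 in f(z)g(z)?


Step 1: z^2 term in f*g comes from: (1)*(-3z^2) + (3z)*(2z) + (-4z^2)*(1)
Step 2: = -3 + 6 - 4
Step 3: = -1

-1


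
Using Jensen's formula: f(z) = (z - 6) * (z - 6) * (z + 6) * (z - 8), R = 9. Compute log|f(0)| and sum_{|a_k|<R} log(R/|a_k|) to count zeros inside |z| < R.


Jensen's formula: (1/2pi)*integral log|f(Re^it)|dt = log|f(0)| + sum_{|a_k|<R} log(R/|a_k|)
Step 1: f(0) = (-6) * (-6) * 6 * (-8) = -1728
Step 2: log|f(0)| = log|6| + log|6| + log|-6| + log|8| = 7.4547
Step 3: Zeros inside |z| < 9: 6, 6, -6, 8
Step 4: Jensen sum = log(9/6) + log(9/6) + log(9/6) + log(9/8) = 1.3342
Step 5: n(R) = number of terms in the Jensen sum = count of zeros inside |z| < 9 = 4

4


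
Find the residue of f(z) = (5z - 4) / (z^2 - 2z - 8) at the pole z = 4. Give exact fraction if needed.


Step 1: Q(z) = z^2 - 2z - 8 = (z - 4)(z + 2)
Step 2: Q'(z) = 2z - 2
Step 3: Q'(4) = 6, P(4) = 16
Step 4: Res = P(4)/Q'(4) = 16/6 = 8/3

8/3


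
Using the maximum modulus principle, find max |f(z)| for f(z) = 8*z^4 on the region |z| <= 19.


Step 1: On |z| = 19, |f(z)| = 8 * |z|^4 = 8 * 19^4
Step 2: By maximum modulus principle, maximum is on boundary.
Step 3: Maximum = 8 * 130321 = 1042568

1042568


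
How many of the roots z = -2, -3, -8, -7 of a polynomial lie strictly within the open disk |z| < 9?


Step 1: Check each root:
  z = -2: |-2| = 2 < 9
  z = -3: |-3| = 3 < 9
  z = -8: |-8| = 8 < 9
  z = -7: |-7| = 7 < 9
Step 2: Count = 4

4


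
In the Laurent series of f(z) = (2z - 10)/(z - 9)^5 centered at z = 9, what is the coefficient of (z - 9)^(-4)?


Step 1: Write the numerator in powers of (z - 9): 2z - 10 = 2(z - 9) + (2*9 - 10) = 2(z - 9) + 8
Step 2: Divide by (z - 9)^5: f(z) = 8(z - 9)^(-5) + 2(z - 9)^(-4)
Step 3: This finite sum is the Laurent series of f about z = 9.
Step 4: Coefficient of (z - 9)^(-4) = coefficient of (z - 9) in the re-centred numerator = 2

2


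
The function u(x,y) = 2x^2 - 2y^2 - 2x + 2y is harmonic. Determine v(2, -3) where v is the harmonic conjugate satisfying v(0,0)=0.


Step 1: v_x = -u_y = 4y - 2
Step 2: v_y = u_x = 4x - 2
Step 3: v = 4xy - 2x - 2y + C
Step 4: v(0,0) = 0 => C = 0
Step 5: v(2, -3) = -22

-22


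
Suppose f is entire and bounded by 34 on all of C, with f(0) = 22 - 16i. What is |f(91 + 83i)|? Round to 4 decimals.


Step 1: By Liouville's theorem, a bounded entire function is constant.
Step 2: f(z) = f(0) = 22 - 16i for all z.
Step 3: |f(w)| = |22 - 16i| = sqrt(484 + 256)
Step 4: = 27.2029

27.2029


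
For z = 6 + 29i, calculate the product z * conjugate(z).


Step 1: conj(z) = 6 - 29i
Step 2: z * conj(z) = 6^2 + 29^2
Step 3: = 36 + 841 = 877

877


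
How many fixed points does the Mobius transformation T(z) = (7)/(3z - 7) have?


Step 1: Fixed points satisfy T(z) = z
Step 2: 3z^2 - 7z - 7 = 0
Step 3: Discriminant = (-7)^2 - 4*3*(-7) = 133
Step 4: Number of fixed points = 2

2


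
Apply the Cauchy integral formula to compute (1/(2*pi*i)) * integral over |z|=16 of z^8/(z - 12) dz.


Step 1: f(z) = z^8, a = 12 is inside |z| = 16
Step 2: By Cauchy integral formula: (1/(2pi*i)) * integral = f(a)
Step 3: f(12) = 12^8 = 429981696

429981696


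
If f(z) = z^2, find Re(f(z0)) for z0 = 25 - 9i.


Step 1: z0 = 25 - 9i
Step 2: z0^2 = 25^2 - (-9)^2 - 450i
Step 3: real part = 625 - 81 = 544

544


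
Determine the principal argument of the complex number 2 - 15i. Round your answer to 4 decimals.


Step 1: z = 2 - 15i
Step 2: arg(z) = atan2(-15, 2)
Step 3: arg(z) = -1.4382

-1.4382


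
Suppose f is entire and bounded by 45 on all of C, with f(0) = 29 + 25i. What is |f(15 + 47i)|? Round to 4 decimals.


Step 1: By Liouville's theorem, a bounded entire function is constant.
Step 2: f(z) = f(0) = 29 + 25i for all z.
Step 3: |f(w)| = |29 + 25i| = sqrt(841 + 625)
Step 4: = 38.2884

38.2884


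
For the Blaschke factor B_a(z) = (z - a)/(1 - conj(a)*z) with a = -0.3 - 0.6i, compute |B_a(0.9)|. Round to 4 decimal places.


Step 1: Numerator z0 - a = 0.9 - (-0.3 - 0.6i) = 1.2 + 0.6i
Step 2: Denominator 1 - conj(a)*z0 = 1 - (-0.3 + 0.6i)*0.9 = 1.27 - 0.54i
Step 3: |z0 - a|^2 = 1.2^2 + 0.6^2 = 1.8; |1 - conj(a)*z0|^2 = 1.27^2 + (-0.54)^2 = 1.9045
Step 4: |B_a(0.9)| = sqrt(1.8 / 1.9045) = sqrt(0.94513)
Step 5: = 0.9722

0.9722


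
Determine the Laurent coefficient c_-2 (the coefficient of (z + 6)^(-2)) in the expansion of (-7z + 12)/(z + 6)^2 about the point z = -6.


Step 1: Write the numerator in powers of (z + 6): -7z + 12 = -7(z + 6) + (-7*(-6) + 12) = -7(z + 6) + 54
Step 2: Divide by (z + 6)^2: f(z) = 54(z + 6)^(-2) - 7(z + 6)^(-1)
Step 3: This finite sum is the Laurent series of f about z = -6.
Step 4: Coefficient of (z + 6)^(-2) = -7*(-6) + 12 = 54

54


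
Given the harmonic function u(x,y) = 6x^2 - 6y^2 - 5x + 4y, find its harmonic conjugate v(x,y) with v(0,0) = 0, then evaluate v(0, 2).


Step 1: v_x = -u_y = 12y - 4
Step 2: v_y = u_x = 12x - 5
Step 3: v = 12xy - 4x - 5y + C
Step 4: v(0,0) = 0 => C = 0
Step 5: v(0, 2) = -10

-10


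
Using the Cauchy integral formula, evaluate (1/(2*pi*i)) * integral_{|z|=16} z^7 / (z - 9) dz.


Step 1: f(z) = z^7, a = 9 is inside |z| = 16
Step 2: By Cauchy integral formula: (1/(2pi*i)) * integral = f(a)
Step 3: f(9) = 9^7 = 4782969

4782969


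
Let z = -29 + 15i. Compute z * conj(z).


Step 1: conj(z) = -29 - 15i
Step 2: z * conj(z) = (-29)^2 + 15^2
Step 3: = 841 + 225 = 1066

1066


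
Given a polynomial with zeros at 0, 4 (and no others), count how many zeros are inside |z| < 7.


Step 1: Check each root:
  z = 0: |0| = 0 < 7
  z = 4: |4| = 4 < 7
Step 2: Count = 2

2


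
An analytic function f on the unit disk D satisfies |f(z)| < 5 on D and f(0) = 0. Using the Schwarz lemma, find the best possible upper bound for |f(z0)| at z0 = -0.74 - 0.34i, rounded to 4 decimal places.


Step 1: g = f/5 maps D -> D with g(0) = 0, so by the Schwarz lemma |g(z)| <= |z|, i.e. |f(z)| <= 5|z|; this is sharp (f(z) = 5z).
Step 2: |z0|^2 = (-0.74)^2 + (-0.34)^2 = 0.6632
Step 3: |z0| = sqrt(0.6632) = 0.814371
Step 4: Best bound = 5 * |z0| = 5 * 0.814371 = 4.0719

4.0719


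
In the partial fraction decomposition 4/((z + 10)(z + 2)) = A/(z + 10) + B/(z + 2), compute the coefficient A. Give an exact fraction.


Step 1: Multiply both sides by (z + 10) and set z = -10
Step 2: A = 4 / (-10 + 2)
Step 3: A = 4 / (-8)
Step 4: A = -1/2

-1/2


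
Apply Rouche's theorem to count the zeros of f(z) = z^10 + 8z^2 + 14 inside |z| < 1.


Step 1: On |z| = 1 the three terms have sizes |z^10| = 1^10 = 1, |8z^2| = 8*1^2 = 8, |14| = 14
Step 2: The dominant term is g(z) = 14; let h(z) = z^10 + 8z^2 so f = g + h
Step 3: On |z| = 1: |g| = 14 and |h| <= 1 + 8 = 9
Step 4: Since 14 > 9, |h| < |g| on |z| = 1, so by Rouche f has the same number of zeros as g inside |z| < 1
Step 5: g(z) = 14 is a nonzero constant with no zeros inside |z| < 1. Answer = 0

0


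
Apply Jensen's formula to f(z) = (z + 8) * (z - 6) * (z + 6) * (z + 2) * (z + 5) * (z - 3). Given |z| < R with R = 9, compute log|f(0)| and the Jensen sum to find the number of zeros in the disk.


Jensen's formula: (1/2pi)*integral log|f(Re^it)|dt = log|f(0)| + sum_{|a_k|<R} log(R/|a_k|)
Step 1: f(0) = 8 * (-6) * 6 * 2 * 5 * (-3) = 8640
Step 2: log|f(0)| = log|-8| + log|6| + log|-6| + log|-2| + log|-5| + log|3| = 9.0642
Step 3: Zeros inside |z| < 9: -8, 6, -6, -2, -5, 3
Step 4: Jensen sum = log(9/8) + log(9/6) + log(9/6) + log(9/2) + log(9/5) + log(9/3) = 4.1192
Step 5: n(R) = number of terms in the Jensen sum = count of zeros inside |z| < 9 = 6

6


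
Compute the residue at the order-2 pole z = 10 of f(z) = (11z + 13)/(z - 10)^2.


Step 1: Pole of order 2 at z = 10
Step 2: Res = lim d/dz [(z - 10)^2 * f(z)] as z -> 10
Step 3: (z - 10)^2 * f(z) = 11z + 13
Step 4: d/dz[11z + 13] = 11

11


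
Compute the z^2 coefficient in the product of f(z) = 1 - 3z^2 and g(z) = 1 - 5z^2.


Step 1: z^2 term in f*g comes from: (1)*(-5z^2) + (0)*(0) + (-3z^2)*(1)
Step 2: = -5 + 0 - 3
Step 3: = -8

-8


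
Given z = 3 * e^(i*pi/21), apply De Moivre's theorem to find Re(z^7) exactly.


Step 1: By De Moivre's theorem, z^7 = 3^7 * e^(i*7*pi/21) = 2187 * (cos(pi/3) + i*sin(pi/3))
Step 2: |z|^7 = 3^7 = 2187
Step 3: The angle pi/3 already lies in [0, 2*pi)
Step 4: cos(pi/3) = 1/2
Step 5: Re(z^7) = 2187 * 1/2 = 2187/2

2187/2


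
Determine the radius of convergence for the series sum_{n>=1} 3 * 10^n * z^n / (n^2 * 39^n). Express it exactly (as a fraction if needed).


Step 1: General term a_n = 3 * 10^n / (n^2 * 39^n)
Step 2: By the root test, |a_n|^(1/n) = 3^(1/n) * 10 / (n^(2/n) * 39) -> 10/39 as n -> infinity (since 3^(1/n) -> 1 and n^(2/n) -> 1)
Step 3: R = 1/lim|a_n|^(1/n) = 39/10

39/10


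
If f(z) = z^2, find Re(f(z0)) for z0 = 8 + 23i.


Step 1: z0 = 8 + 23i
Step 2: z0^2 = 8^2 - 23^2 + 368i
Step 3: real part = 64 - 529 = -465

-465


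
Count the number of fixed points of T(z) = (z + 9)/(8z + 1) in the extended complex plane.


Step 1: Fixed points satisfy T(z) = z
Step 2: 8z^2 - 9 = 0
Step 3: Discriminant = 0^2 - 4*8*(-9) = 288
Step 4: Number of fixed points = 2

2


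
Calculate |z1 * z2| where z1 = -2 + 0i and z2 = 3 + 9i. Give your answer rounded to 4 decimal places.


Step 1: |z1| = sqrt((-2)^2 + 0^2) = sqrt(4)
Step 2: |z2| = sqrt(3^2 + 9^2) = sqrt(90)
Step 3: |z1*z2| = |z1|*|z2| = sqrt(4) * sqrt(90) = sqrt(4 * 90) = sqrt(360)
Step 4: = 18.9737

18.9737


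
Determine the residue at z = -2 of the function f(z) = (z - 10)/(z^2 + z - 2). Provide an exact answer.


Step 1: Q(z) = z^2 + z - 2 = (z + 2)(z - 1)
Step 2: Q'(z) = 2z + 1
Step 3: Q'(-2) = -3, P(-2) = -12
Step 4: Res = P(-2)/Q'(-2) = -12/(-3) = 4

4


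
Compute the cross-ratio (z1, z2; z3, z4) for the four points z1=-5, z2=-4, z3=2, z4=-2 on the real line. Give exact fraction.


Step 1: (z1-z3)(z2-z4) = (-7) * (-2) = 14
Step 2: (z1-z4)(z2-z3) = (-3) * (-6) = 18
Step 3: Cross-ratio = 14/18 = 7/9

7/9


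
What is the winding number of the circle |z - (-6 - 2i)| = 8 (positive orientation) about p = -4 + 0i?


Step 1: Center c = (-6, -2), radius = 8
Step 2: |p - c|^2 = 2^2 + 2^2 = 8
Step 3: r^2 = 64
Step 4: |p-c| < r so winding number = 1

1


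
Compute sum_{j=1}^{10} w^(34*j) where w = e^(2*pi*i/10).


Step 1: The sum sum_{j=1}^{n} w^(k*j) equals n if n | k, else 0.
Step 2: Here n = 10, k = 34
Step 3: Does n divide k? 10 | 34 -> False
Step 4: Sum = 0

0


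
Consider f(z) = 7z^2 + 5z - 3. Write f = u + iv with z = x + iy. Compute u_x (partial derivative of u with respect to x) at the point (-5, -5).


Step 1: f(z) = 7(x+iy)^2 + 5(x+iy) - 3
Step 2: u = 7(x^2 - y^2) + 5x - 3
Step 3: u_x = 14x + 5
Step 4: At (-5, -5): u_x = -70 + 5 = -65

-65


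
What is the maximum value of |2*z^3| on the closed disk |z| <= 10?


Step 1: On |z| = 10, |f(z)| = 2 * |z|^3 = 2 * 10^3
Step 2: By maximum modulus principle, maximum is on boundary.
Step 3: Maximum = 2 * 1000 = 2000

2000


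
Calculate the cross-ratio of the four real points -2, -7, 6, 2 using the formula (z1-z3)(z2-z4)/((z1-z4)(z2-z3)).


Step 1: (z1-z3)(z2-z4) = (-8) * (-9) = 72
Step 2: (z1-z4)(z2-z3) = (-4) * (-13) = 52
Step 3: Cross-ratio = 72/52 = 18/13

18/13


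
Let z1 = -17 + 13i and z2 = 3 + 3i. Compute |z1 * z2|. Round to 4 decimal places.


Step 1: |z1| = sqrt((-17)^2 + 13^2) = sqrt(458)
Step 2: |z2| = sqrt(3^2 + 3^2) = sqrt(18)
Step 3: |z1*z2| = |z1|*|z2| = sqrt(458) * sqrt(18) = sqrt(458 * 18) = sqrt(8244)
Step 4: = 90.7965

90.7965


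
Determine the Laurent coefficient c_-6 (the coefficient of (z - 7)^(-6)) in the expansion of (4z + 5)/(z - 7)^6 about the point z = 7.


Step 1: Write the numerator in powers of (z - 7): 4z + 5 = 4(z - 7) + (4*7 + 5) = 4(z - 7) + 33
Step 2: Divide by (z - 7)^6: f(z) = 33(z - 7)^(-6) + 4(z - 7)^(-5)
Step 3: This finite sum is the Laurent series of f about z = 7.
Step 4: Coefficient of (z - 7)^(-6) = 4*7 + 5 = 33

33


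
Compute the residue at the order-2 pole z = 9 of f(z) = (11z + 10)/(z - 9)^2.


Step 1: Pole of order 2 at z = 9
Step 2: Res = lim d/dz [(z - 9)^2 * f(z)] as z -> 9
Step 3: (z - 9)^2 * f(z) = 11z + 10
Step 4: d/dz[11z + 10] = 11

11


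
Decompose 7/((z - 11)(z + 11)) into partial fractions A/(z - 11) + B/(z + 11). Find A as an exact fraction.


Step 1: Multiply both sides by (z - 11) and set z = 11
Step 2: A = 7 / (11 + 11)
Step 3: A = 7 / 22
Step 4: A = 7/22

7/22


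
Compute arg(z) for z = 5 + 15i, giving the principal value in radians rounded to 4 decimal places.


Step 1: z = 5 + 15i
Step 2: arg(z) = atan2(15, 5)
Step 3: arg(z) = 1.249

1.249


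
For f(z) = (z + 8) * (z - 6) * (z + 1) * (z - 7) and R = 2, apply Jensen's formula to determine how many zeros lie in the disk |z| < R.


Jensen's formula: (1/2pi)*integral log|f(Re^it)|dt = log|f(0)| + sum_{|a_k|<R} log(R/|a_k|)
Step 1: f(0) = 8 * (-6) * 1 * (-7) = 336
Step 2: log|f(0)| = log|-8| + log|6| + log|-1| + log|7| = 5.8171
Step 3: Zeros inside |z| < 2: -1
Step 4: Jensen sum = log(2/1) = 0.6931
Step 5: n(R) = number of terms in the Jensen sum = count of zeros inside |z| < 2 = 1

1


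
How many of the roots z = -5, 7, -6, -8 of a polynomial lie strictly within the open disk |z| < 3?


Step 1: Check each root:
  z = -5: |-5| = 5 >= 3
  z = 7: |7| = 7 >= 3
  z = -6: |-6| = 6 >= 3
  z = -8: |-8| = 8 >= 3
Step 2: Count = 0

0


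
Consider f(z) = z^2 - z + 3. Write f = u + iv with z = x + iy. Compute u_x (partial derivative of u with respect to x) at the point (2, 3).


Step 1: f(z) = (x+iy)^2 - (x+iy) + 3
Step 2: u = (x^2 - y^2) - x + 3
Step 3: u_x = 2x - 1
Step 4: At (2, 3): u_x = 4 - 1 = 3

3


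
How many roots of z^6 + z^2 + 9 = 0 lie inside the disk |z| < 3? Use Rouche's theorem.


Step 1: On |z| = 3 the three terms have sizes |z^6| = 3^6 = 729, |z^2| = 3^2 = 9, |9| = 9
Step 2: The dominant term is g(z) = z^6; let h(z) = z^2 + 9 so f = g + h
Step 3: On |z| = 3: |g| = 729 and |h| <= 9 + 9 = 18
Step 4: Since 729 > 18, |h| < |g| on |z| = 3, so by Rouche f has the same number of zeros as g inside |z| < 3
Step 5: g(z) = z^6 has 6 zeros (all at the origin) inside |z| < 3. Answer = 6

6


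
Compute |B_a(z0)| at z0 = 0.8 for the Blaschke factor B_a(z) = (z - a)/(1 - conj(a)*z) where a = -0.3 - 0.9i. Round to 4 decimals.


Step 1: Numerator z0 - a = 0.8 - (-0.3 - 0.9i) = 1.1 + 0.9i
Step 2: Denominator 1 - conj(a)*z0 = 1 - (-0.3 + 0.9i)*0.8 = 1.24 - 0.72i
Step 3: |z0 - a|^2 = 1.1^2 + 0.9^2 = 2.02; |1 - conj(a)*z0|^2 = 1.24^2 + (-0.72)^2 = 2.056
Step 4: |B_a(0.8)| = sqrt(2.02 / 2.056) = sqrt(0.98249)
Step 5: = 0.9912

0.9912


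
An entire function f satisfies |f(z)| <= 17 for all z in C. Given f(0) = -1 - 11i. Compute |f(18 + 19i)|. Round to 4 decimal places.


Step 1: By Liouville's theorem, a bounded entire function is constant.
Step 2: f(z) = f(0) = -1 - 11i for all z.
Step 3: |f(w)| = |-1 - 11i| = sqrt(1 + 121)
Step 4: = 11.0454

11.0454


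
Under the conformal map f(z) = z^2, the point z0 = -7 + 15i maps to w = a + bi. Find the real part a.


Step 1: z0 = -7 + 15i
Step 2: z0^2 = (-7)^2 - 15^2 - 210i
Step 3: real part = 49 - 225 = -176

-176


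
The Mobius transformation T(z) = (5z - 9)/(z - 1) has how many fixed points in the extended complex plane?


Step 1: Fixed points satisfy T(z) = z
Step 2: z^2 - 6z + 9 = 0
Step 3: Discriminant = (-6)^2 - 4*1*9 = 0
Step 4: Number of fixed points = 1

1


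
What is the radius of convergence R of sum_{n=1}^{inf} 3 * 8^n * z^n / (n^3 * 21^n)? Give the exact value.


Step 1: General term a_n = 3 * 8^n / (n^3 * 21^n)
Step 2: By the root test, |a_n|^(1/n) = 3^(1/n) * 8 / (n^(3/n) * 21) -> 8/21 as n -> infinity (since 3^(1/n) -> 1 and n^(3/n) -> 1)
Step 3: R = 1/lim|a_n|^(1/n) = 21/8

21/8


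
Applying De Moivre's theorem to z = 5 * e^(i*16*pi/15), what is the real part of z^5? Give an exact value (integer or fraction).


Step 1: By De Moivre's theorem, z^5 = 5^5 * e^(i*5*16*pi/15) = 3125 * (cos(16*pi/3) + i*sin(16*pi/3))
Step 2: |z|^5 = 5^5 = 3125
Step 3: Reduce the angle mod 2*pi: 16*pi/3 - 4*pi = 4*pi/3
Step 4: cos(4*pi/3) = -1/2
Step 5: Re(z^5) = 3125 * (-1/2) = -3125/2

-3125/2


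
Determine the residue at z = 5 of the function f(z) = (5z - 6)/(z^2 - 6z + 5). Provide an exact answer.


Step 1: Q(z) = z^2 - 6z + 5 = (z - 5)(z - 1)
Step 2: Q'(z) = 2z - 6
Step 3: Q'(5) = 4, P(5) = 19
Step 4: Res = P(5)/Q'(5) = 19/4 = 19/4

19/4


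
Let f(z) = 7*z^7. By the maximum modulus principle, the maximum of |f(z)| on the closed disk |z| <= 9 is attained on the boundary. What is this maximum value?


Step 1: On |z| = 9, |f(z)| = 7 * |z|^7 = 7 * 9^7
Step 2: By maximum modulus principle, maximum is on boundary.
Step 3: Maximum = 7 * 4782969 = 33480783

33480783


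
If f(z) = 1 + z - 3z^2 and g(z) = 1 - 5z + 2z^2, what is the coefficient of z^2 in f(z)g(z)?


Step 1: z^2 term in f*g comes from: (1)*(2z^2) + (z)*(-5z) + (-3z^2)*(1)
Step 2: = 2 - 5 - 3
Step 3: = -6

-6


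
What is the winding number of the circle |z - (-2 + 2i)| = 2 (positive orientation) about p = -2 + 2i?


Step 1: Center c = (-2, 2), radius = 2
Step 2: |p - c|^2 = 0^2 + 0^2 = 0
Step 3: r^2 = 4
Step 4: |p-c| < r so winding number = 1

1


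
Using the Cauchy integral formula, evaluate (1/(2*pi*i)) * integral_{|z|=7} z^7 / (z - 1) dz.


Step 1: f(z) = z^7, a = 1 is inside |z| = 7
Step 2: By Cauchy integral formula: (1/(2pi*i)) * integral = f(a)
Step 3: f(1) = 1^7 = 1

1


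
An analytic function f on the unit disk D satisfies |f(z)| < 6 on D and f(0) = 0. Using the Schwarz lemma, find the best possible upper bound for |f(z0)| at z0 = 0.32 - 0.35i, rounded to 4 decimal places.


Step 1: g = f/6 maps D -> D with g(0) = 0, so by the Schwarz lemma |g(z)| <= |z|, i.e. |f(z)| <= 6|z|; this is sharp (f(z) = 6z).
Step 2: |z0|^2 = 0.32^2 + (-0.35)^2 = 0.2249
Step 3: |z0| = sqrt(0.2249) = 0.474236
Step 4: Best bound = 6 * |z0| = 6 * 0.474236 = 2.8454

2.8454


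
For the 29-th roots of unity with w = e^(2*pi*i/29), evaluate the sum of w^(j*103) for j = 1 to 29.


Step 1: The sum sum_{j=1}^{n} w^(k*j) equals n if n | k, else 0.
Step 2: Here n = 29, k = 103
Step 3: Does n divide k? 29 | 103 -> False
Step 4: Sum = 0

0


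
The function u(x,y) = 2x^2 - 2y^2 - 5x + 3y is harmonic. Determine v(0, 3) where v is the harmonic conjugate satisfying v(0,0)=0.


Step 1: v_x = -u_y = 4y - 3
Step 2: v_y = u_x = 4x - 5
Step 3: v = 4xy - 3x - 5y + C
Step 4: v(0,0) = 0 => C = 0
Step 5: v(0, 3) = -15

-15


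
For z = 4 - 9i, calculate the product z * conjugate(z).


Step 1: conj(z) = 4 + 9i
Step 2: z * conj(z) = 4^2 + (-9)^2
Step 3: = 16 + 81 = 97

97


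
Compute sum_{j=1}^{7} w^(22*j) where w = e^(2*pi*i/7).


Step 1: The sum sum_{j=1}^{n} w^(k*j) equals n if n | k, else 0.
Step 2: Here n = 7, k = 22
Step 3: Does n divide k? 7 | 22 -> False
Step 4: Sum = 0

0


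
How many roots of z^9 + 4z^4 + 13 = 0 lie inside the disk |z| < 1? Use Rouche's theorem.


Step 1: On |z| = 1 the three terms have sizes |z^9| = 1^9 = 1, |4z^4| = 4*1^4 = 4, |13| = 13
Step 2: The dominant term is g(z) = 13; let h(z) = z^9 + 4z^4 so f = g + h
Step 3: On |z| = 1: |g| = 13 and |h| <= 1 + 4 = 5
Step 4: Since 13 > 5, |h| < |g| on |z| = 1, so by Rouche f has the same number of zeros as g inside |z| < 1
Step 5: g(z) = 13 is a nonzero constant with no zeros inside |z| < 1. Answer = 0

0


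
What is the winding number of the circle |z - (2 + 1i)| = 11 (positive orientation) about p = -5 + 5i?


Step 1: Center c = (2, 1), radius = 11
Step 2: |p - c|^2 = (-7)^2 + 4^2 = 65
Step 3: r^2 = 121
Step 4: |p-c| < r so winding number = 1

1


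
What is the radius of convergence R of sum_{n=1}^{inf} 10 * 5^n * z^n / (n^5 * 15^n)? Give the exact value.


Step 1: General term a_n = 10 * 5^n / (n^5 * 15^n)
Step 2: By the root test, |a_n|^(1/n) = 10^(1/n) * 5 / (n^(5/n) * 15) -> 5/15 as n -> infinity (since 10^(1/n) -> 1 and n^(5/n) -> 1)
Step 3: R = 1/lim|a_n|^(1/n) = 15/5 = 3

3


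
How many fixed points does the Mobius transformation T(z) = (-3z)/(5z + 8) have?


Step 1: Fixed points satisfy T(z) = z
Step 2: 5z^2 + 11z = 0
Step 3: Discriminant = 11^2 - 4*5*0 = 121
Step 4: Number of fixed points = 2

2


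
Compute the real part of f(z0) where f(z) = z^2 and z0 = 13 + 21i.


Step 1: z0 = 13 + 21i
Step 2: z0^2 = 13^2 - 21^2 + 546i
Step 3: real part = 169 - 441 = -272

-272


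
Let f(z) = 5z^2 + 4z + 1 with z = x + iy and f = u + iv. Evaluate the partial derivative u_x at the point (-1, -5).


Step 1: f(z) = 5(x+iy)^2 + 4(x+iy) + 1
Step 2: u = 5(x^2 - y^2) + 4x + 1
Step 3: u_x = 10x + 4
Step 4: At (-1, -5): u_x = -10 + 4 = -6

-6
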